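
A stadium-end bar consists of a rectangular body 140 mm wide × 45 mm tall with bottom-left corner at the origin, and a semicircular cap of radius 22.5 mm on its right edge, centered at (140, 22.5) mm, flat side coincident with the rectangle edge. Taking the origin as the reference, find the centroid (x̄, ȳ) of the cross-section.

Part | A | x̄ᵢ | ȳᵢ | A·x̄ᵢ | A·ȳᵢ
rectangular body | 6300.00 | 70.00 | 22.50 | 441000.00 | 141750.00
semicircular end | 795.22 | 149.55 | 22.50 | 118923.94 | 17892.35
Σ | 7095.22 |  |  | 559923.94 | 159642.35
x̄ = 559923.94 / 7095.22 = 78.92 mm
ȳ = 159642.35 / 7095.22 = 22.50 mm

x̄ = 78.92 mm, ȳ = 22.50 mm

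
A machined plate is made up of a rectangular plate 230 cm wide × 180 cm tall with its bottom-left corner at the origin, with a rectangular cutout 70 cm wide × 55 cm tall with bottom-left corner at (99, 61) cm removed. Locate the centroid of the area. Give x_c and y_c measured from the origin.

x_c = 113.05 cm, y_c = 90.15 cm

Part | A | x̄ᵢ | ȳᵢ | A·x̄ᵢ | A·ȳᵢ
plate | 41400.00 | 115.00 | 90.00 | 4761000.00 | 3726000.00
hole | -3850.00 | 134.00 | 88.50 | -515900.00 | -340725.00
Σ | 37550.00 |  |  | 4245100.00 | 3385275.00
x_c = 4245100.00 / 37550.00 = 113.05 cm
y_c = 3385275.00 / 37550.00 = 90.15 cm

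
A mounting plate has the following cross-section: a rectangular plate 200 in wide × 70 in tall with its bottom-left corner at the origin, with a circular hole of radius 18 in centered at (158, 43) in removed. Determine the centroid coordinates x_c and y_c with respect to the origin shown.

plate: A = 200 × 70 = 14000.00, centroid at (100.00, 35.00).
hole: A = −π·18² = -1017.88, centroid at (158.00, 43.00).
ΣA = 12982.12 in²
ΣAx_c = (14000.00)(100.00) + (-1017.88)(158.00) = 1239175.59 in³
ΣAy_c = (14000.00)(35.00) + (-1017.88)(43.00) = 446231.33 in³
x_c = 1239175.59 / 12982.12 = 95.45 in
y_c = 446231.33 / 12982.12 = 34.37 in

x_c = 95.45 in, y_c = 34.37 in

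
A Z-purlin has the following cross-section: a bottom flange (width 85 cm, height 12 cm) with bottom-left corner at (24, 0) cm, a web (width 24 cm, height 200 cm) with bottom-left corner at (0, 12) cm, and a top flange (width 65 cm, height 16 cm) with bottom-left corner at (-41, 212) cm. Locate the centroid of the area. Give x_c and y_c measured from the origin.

bottom flange: A = 85 × 12 = 1020.00, centroid at (66.50, 6.00).
web: A = 24 × 200 = 4800.00, centroid at (12.00, 112.00).
top flange: A = 65 × 16 = 1040.00, centroid at (-8.50, 220.00).
ΣA = 6860.00 cm²
ΣAx_c = (1020.00)(66.50) + (4800.00)(12.00) + (1040.00)(-8.50) = 116590.00 cm³
ΣAy_c = (1020.00)(6.00) + (4800.00)(112.00) + (1040.00)(220.00) = 772520.00 cm³
x_c = 116590.00 / 6860.00 = 17.00 cm
y_c = 772520.00 / 6860.00 = 112.61 cm

x_c = 17.00 cm, y_c = 112.61 cm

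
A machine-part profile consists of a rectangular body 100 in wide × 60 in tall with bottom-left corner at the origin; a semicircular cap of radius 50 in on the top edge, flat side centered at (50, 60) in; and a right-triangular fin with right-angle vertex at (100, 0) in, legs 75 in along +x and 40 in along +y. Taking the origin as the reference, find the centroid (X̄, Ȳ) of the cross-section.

X̄ = 59.85 in, Ȳ = 45.41 in

rectangular body: A = 100 × 60 = 6000.00, centroid at (50.00, 30.00).
semicircular top: A = ½π·50² = 3926.99, centroid at (50.00, 81.22).
triangular fin: A = ½·75·40 = 1500.00, centroid at (125.00, 13.33).
ΣA = 11426.99 in², ΣAX̄ = 683849.54 in³, ΣAȲ = 518952.78 in³.
X̄ = 683849.54/11426.99 = 59.85 in; Ȳ = 518952.78/11426.99 = 45.41 in.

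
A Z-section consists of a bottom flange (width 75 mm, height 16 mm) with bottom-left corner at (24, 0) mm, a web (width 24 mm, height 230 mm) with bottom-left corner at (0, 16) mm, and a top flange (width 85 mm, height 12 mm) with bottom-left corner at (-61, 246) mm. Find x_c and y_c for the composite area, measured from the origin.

x_c = 15.66 mm, y_c = 127.88 mm

bottom flange: A = 75 × 16 = 1200.00, centroid at (61.50, 8.00).
web: A = 24 × 230 = 5520.00, centroid at (12.00, 131.00).
top flange: A = 85 × 12 = 1020.00, centroid at (-18.50, 252.00).
ΣA = 7740.00 mm², ΣAx_c = 121170.00 mm³, ΣAy_c = 989760.00 mm³.
x_c = 121170.00/7740.00 = 15.66 mm; y_c = 989760.00/7740.00 = 127.88 mm.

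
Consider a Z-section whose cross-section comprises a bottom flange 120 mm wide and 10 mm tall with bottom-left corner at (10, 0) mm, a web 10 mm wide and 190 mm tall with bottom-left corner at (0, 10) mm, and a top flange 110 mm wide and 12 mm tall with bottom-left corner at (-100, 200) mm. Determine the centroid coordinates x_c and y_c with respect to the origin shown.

x_c = 7.71 mm, y_c = 108.01 mm

bottom flange: A = 120 × 10 = 1200.00, centroid at (70.00, 5.00).
web: A = 10 × 190 = 1900.00, centroid at (5.00, 105.00).
top flange: A = 110 × 12 = 1320.00, centroid at (-45.00, 206.00).
ΣA = 4420.00 mm², ΣAx_c = 34100.00 mm³, ΣAy_c = 477420.00 mm³.
x_c = 34100.00/4420.00 = 7.71 mm; y_c = 477420.00/4420.00 = 108.01 mm.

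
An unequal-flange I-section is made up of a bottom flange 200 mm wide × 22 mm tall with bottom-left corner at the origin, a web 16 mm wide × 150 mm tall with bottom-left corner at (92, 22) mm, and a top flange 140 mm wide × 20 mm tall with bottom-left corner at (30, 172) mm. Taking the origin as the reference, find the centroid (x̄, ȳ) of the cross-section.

bottom flange: A = 200 × 22 = 4400.00, centroid at (100.00, 11.00).
web: A = 16 × 150 = 2400.00, centroid at (100.00, 97.00).
top flange: A = 140 × 20 = 2800.00, centroid at (100.00, 182.00).
ΣA = 9600.00 mm², ΣAx̄ = 960000.00 mm³, ΣAȳ = 790800.00 mm³.
x̄ = 960000.00/9600.00 = 100.00 mm; ȳ = 790800.00/9600.00 = 82.38 mm.

x̄ = 100.00 mm, ȳ = 82.38 mm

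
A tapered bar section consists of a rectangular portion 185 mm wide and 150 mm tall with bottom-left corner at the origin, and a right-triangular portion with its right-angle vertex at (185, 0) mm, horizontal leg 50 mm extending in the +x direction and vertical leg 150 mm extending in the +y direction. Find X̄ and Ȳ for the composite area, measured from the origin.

X̄ = 105.50 mm, Ȳ = 72.02 mm

rectangular portion: A = 185 × 150 = 27750.00, centroid at (92.50, 75.00).
triangular portion: A = ½·50·150 = 3750.00, centroid at (201.67, 50.00).
ΣA = 31500.00 mm²
ΣAX̄ = (27750.00)(92.50) + (3750.00)(201.67) = 3323125.00 mm³
ΣAȲ = (27750.00)(75.00) + (3750.00)(50.00) = 2268750.00 mm³
X̄ = 3323125.00 / 31500.00 = 105.50 mm
Ȳ = 2268750.00 / 31500.00 = 72.02 mm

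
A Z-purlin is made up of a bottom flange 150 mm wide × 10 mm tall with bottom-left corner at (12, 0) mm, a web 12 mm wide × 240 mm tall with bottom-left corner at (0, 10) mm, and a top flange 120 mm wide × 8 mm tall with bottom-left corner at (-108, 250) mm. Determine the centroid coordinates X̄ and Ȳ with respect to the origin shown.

bottom flange: A = 150 × 10 = 1500.00, centroid at (87.00, 5.00).
web: A = 12 × 240 = 2880.00, centroid at (6.00, 130.00).
top flange: A = 120 × 8 = 960.00, centroid at (-48.00, 254.00).
ΣA = 5340.00 mm², ΣAX̄ = 101700.00 mm³, ΣAȲ = 625740.00 mm³.
X̄ = 101700.00/5340.00 = 19.04 mm; Ȳ = 625740.00/5340.00 = 117.18 mm.

X̄ = 19.04 mm, Ȳ = 117.18 mm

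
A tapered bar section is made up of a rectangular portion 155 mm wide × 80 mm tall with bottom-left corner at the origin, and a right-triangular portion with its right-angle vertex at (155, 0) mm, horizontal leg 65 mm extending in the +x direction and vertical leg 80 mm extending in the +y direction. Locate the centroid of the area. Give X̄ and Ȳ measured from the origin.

X̄ = 94.69 mm, Ȳ = 37.69 mm

rectangular portion: A = 155 × 80 = 12400.00, centroid at (77.50, 40.00).
triangular portion: A = ½·65·80 = 2600.00, centroid at (176.67, 26.67).
ΣA = 15000.00 mm²
ΣAX̄ = (12400.00)(77.50) + (2600.00)(176.67) = 1420333.33 mm³
ΣAȲ = (12400.00)(40.00) + (2600.00)(26.67) = 565333.33 mm³
X̄ = 1420333.33 / 15000.00 = 94.69 mm
Ȳ = 565333.33 / 15000.00 = 37.69 mm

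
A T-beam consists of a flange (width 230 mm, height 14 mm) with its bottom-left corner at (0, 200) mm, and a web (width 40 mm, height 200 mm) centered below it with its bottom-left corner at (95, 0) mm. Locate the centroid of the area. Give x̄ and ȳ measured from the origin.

Part | A | x̄ᵢ | ȳᵢ | A·x̄ᵢ | A·ȳᵢ
web | 8000.00 | 115.00 | 100.00 | 920000.00 | 800000.00
flange | 3220.00 | 115.00 | 207.00 | 370300.00 | 666540.00
Σ | 11220.00 |  |  | 1290300.00 | 1466540.00
x̄ = 1290300.00 / 11220.00 = 115.00 mm
ȳ = 1466540.00 / 11220.00 = 130.71 mm

x̄ = 115.00 mm, ȳ = 130.71 mm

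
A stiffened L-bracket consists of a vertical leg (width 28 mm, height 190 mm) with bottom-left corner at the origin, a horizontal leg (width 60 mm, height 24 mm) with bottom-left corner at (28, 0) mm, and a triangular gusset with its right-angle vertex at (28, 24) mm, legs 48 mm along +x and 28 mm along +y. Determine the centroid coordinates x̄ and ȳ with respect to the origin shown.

vertical leg: A = 28 × 190 = 5320.00, centroid at (14.00, 95.00).
horizontal leg: A = 60 × 24 = 1440.00, centroid at (58.00, 12.00).
gusset: A = ½·48·28 = 672.00, centroid at (44.00, 33.33).
ΣA = 7432.00 mm²
ΣAx̄ = (5320.00)(14.00) + (1440.00)(58.00) + (672.00)(44.00) = 187568.00 mm³
ΣAȳ = (5320.00)(95.00) + (1440.00)(12.00) + (672.00)(33.33) = 545080.00 mm³
x̄ = 187568.00 / 7432.00 = 25.24 mm
ȳ = 545080.00 / 7432.00 = 73.34 mm

x̄ = 25.24 mm, ȳ = 73.34 mm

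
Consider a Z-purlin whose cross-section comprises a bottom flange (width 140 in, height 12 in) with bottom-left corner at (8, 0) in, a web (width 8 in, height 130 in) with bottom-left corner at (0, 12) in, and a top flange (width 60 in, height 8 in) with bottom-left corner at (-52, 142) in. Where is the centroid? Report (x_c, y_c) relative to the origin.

x_c = 38.95 in, y_c = 50.08 in

Part | A | x̄ᵢ | ȳᵢ | A·x̄ᵢ | A·ȳᵢ
bottom flange | 1680.00 | 78.00 | 6.00 | 131040.00 | 10080.00
web | 1040.00 | 4.00 | 77.00 | 4160.00 | 80080.00
top flange | 480.00 | -22.00 | 146.00 | -10560.00 | 70080.00
Σ | 3200.00 |  |  | 124640.00 | 160240.00
x_c = 124640.00 / 3200.00 = 38.95 in
y_c = 160240.00 / 3200.00 = 50.08 in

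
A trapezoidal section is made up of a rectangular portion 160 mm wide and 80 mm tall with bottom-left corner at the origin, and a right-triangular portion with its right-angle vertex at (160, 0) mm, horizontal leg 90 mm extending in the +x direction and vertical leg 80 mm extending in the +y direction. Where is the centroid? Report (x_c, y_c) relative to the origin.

x_c = 104.15 mm, y_c = 37.07 mm

Part | A | x̄ᵢ | ȳᵢ | A·x̄ᵢ | A·ȳᵢ
rectangular portion | 12800.00 | 80.00 | 40.00 | 1024000.00 | 512000.00
triangular portion | 3600.00 | 190.00 | 26.67 | 684000.00 | 96000.00
Σ | 16400.00 |  |  | 1708000.00 | 608000.00
x_c = 1708000.00 / 16400.00 = 104.15 mm
y_c = 608000.00 / 16400.00 = 37.07 mm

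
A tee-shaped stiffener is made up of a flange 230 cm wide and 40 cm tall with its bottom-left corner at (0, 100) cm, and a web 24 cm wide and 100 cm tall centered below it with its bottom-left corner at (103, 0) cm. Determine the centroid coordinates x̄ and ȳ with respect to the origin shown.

x̄ = 115.00 cm, ȳ = 105.52 cm

Part | A | x̄ᵢ | ȳᵢ | A·x̄ᵢ | A·ȳᵢ
web | 2400.00 | 115.00 | 50.00 | 276000.00 | 120000.00
flange | 9200.00 | 115.00 | 120.00 | 1058000.00 | 1104000.00
Σ | 11600.00 |  |  | 1334000.00 | 1224000.00
x̄ = 1334000.00 / 11600.00 = 115.00 cm
ȳ = 1224000.00 / 11600.00 = 105.52 cm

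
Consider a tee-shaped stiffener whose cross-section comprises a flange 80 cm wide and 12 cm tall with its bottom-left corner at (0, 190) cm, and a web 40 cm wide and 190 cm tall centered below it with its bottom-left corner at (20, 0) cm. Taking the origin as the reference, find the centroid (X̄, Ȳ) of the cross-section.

web: A = 40 × 190 = 7600.00, centroid at (40.00, 95.00).
flange: A = 80 × 12 = 960.00, centroid at (40.00, 196.00).
ΣA = 8560.00 cm², ΣAX̄ = 342400.00 cm³, ΣAȲ = 910160.00 cm³.
X̄ = 342400.00/8560.00 = 40.00 cm; Ȳ = 910160.00/8560.00 = 106.33 cm.

X̄ = 40.00 cm, Ȳ = 106.33 cm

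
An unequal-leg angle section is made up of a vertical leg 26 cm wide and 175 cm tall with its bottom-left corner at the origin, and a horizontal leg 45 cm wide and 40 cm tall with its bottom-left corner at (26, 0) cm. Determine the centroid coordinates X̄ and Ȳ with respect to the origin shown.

X̄ = 23.06 cm, Ȳ = 68.37 cm

vertical leg: A = 26 × 175 = 4550.00, centroid at (13.00, 87.50).
horizontal leg: A = 45 × 40 = 1800.00, centroid at (48.50, 20.00).
ΣA = 6350.00 cm²
ΣAX̄ = (4550.00)(13.00) + (1800.00)(48.50) = 146450.00 cm³
ΣAȲ = (4550.00)(87.50) + (1800.00)(20.00) = 434125.00 cm³
X̄ = 146450.00 / 6350.00 = 23.06 cm
Ȳ = 434125.00 / 6350.00 = 68.37 cm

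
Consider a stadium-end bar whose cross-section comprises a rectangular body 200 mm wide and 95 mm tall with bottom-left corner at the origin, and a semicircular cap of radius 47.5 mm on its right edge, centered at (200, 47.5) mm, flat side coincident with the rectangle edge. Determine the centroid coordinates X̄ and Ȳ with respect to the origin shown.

X̄ = 118.89 mm, Ȳ = 47.50 mm

rectangular body: A = 200 × 95 = 19000.00, centroid at (100.00, 47.50).
semicircular end: A = ½π·47.5² = 3544.11, centroid at (220.16, 47.50).
ΣA = 22544.11 mm², ΣAX̄ = 2680269.76 mm³, ΣAȲ = 1070845.19 mm³.
X̄ = 2680269.76/22544.11 = 118.89 mm; Ȳ = 1070845.19/22544.11 = 47.50 mm.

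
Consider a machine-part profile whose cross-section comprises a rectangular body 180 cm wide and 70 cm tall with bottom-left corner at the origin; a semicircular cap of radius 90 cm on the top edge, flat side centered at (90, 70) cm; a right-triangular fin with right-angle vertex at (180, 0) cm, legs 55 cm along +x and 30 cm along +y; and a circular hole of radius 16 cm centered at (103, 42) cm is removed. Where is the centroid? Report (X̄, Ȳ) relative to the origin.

X̄ = 93.11 cm, Ȳ = 70.71 cm

rectangular body: A = 180 × 70 = 12600.00, centroid at (90.00, 35.00).
semicircular top: A = ½π·90² = 12723.45, centroid at (90.00, 108.20).
triangular fin: A = ½·55·30 = 825.00, centroid at (198.33, 10.00).
hole: A = −π·16² = -804.25, centroid at (103.00, 42.00).
ΣA = 25344.20 cm²
ΣAX̄ = (12600.00)(90.00) + (12723.45)(90.00) + (825.00)(198.33) + (-804.25)(103.00) = 2359898.01 cm³
ΣAȲ = (12600.00)(35.00) + (12723.45)(108.20) + (825.00)(10.00) + (-804.25)(42.00) = 1792113.11 cm³
X̄ = 2359898.01 / 25344.20 = 93.11 cm
Ȳ = 1792113.11 / 25344.20 = 70.71 cm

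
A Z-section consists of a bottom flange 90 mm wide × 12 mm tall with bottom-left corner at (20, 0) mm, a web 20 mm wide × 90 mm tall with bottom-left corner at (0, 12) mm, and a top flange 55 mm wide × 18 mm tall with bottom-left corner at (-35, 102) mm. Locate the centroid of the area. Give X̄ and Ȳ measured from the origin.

X̄ = 20.87 mm, Ȳ = 56.58 mm

bottom flange: A = 90 × 12 = 1080.00, centroid at (65.00, 6.00).
web: A = 20 × 90 = 1800.00, centroid at (10.00, 57.00).
top flange: A = 55 × 18 = 990.00, centroid at (-7.50, 111.00).
ΣA = 3870.00 mm²
ΣAX̄ = (1080.00)(65.00) + (1800.00)(10.00) + (990.00)(-7.50) = 80775.00 mm³
ΣAȲ = (1080.00)(6.00) + (1800.00)(57.00) + (990.00)(111.00) = 218970.00 mm³
X̄ = 80775.00 / 3870.00 = 20.87 mm
Ȳ = 218970.00 / 3870.00 = 56.58 mm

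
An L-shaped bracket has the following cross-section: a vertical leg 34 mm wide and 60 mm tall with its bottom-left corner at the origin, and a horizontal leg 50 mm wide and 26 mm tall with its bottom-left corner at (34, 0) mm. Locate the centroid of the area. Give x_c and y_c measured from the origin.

x_c = 33.35 mm, y_c = 23.38 mm

vertical leg: A = 34 × 60 = 2040.00, centroid at (17.00, 30.00).
horizontal leg: A = 50 × 26 = 1300.00, centroid at (59.00, 13.00).
ΣA = 3340.00 mm², ΣAx_c = 111380.00 mm³, ΣAy_c = 78100.00 mm³.
x_c = 111380.00/3340.00 = 33.35 mm; y_c = 78100.00/3340.00 = 23.38 mm.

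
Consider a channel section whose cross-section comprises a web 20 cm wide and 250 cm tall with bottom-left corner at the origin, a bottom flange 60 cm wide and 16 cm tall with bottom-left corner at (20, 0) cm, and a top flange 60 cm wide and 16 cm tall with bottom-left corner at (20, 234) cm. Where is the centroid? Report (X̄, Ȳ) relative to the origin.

web: A = 20 × 250 = 5000.00, centroid at (10.00, 125.00).
bottom flange: A = 60 × 16 = 960.00, centroid at (50.00, 8.00).
top flange: A = 60 × 16 = 960.00, centroid at (50.00, 242.00).
ΣA = 6920.00 cm²
ΣAX̄ = (5000.00)(10.00) + (960.00)(50.00) + (960.00)(50.00) = 146000.00 cm³
ΣAȲ = (5000.00)(125.00) + (960.00)(8.00) + (960.00)(242.00) = 865000.00 cm³
X̄ = 146000.00 / 6920.00 = 21.10 cm
Ȳ = 865000.00 / 6920.00 = 125.00 cm

X̄ = 21.10 cm, Ȳ = 125.00 cm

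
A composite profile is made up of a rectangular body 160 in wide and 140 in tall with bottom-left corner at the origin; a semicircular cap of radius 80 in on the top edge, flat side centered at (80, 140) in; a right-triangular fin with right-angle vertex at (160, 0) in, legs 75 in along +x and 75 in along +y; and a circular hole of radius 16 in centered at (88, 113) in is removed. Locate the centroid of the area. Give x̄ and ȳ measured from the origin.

x̄ = 88.38 in, ȳ = 95.65 in

Part | A | x̄ᵢ | ȳᵢ | A·x̄ᵢ | A·ȳᵢ
rectangular body | 22400.00 | 80.00 | 70.00 | 1792000.00 | 1568000.00
semicircular top | 10053.10 | 80.00 | 173.95 | 804247.72 | 1748766.84
triangular fin | 2812.50 | 185.00 | 25.00 | 520312.50 | 70312.50
hole | -804.25 | 88.00 | 113.00 | -70773.80 | -90879.99
Σ | 34461.35 |  |  | 3045786.42 | 3296199.35
x̄ = 3045786.42 / 34461.35 = 88.38 in
ȳ = 3296199.35 / 34461.35 = 95.65 in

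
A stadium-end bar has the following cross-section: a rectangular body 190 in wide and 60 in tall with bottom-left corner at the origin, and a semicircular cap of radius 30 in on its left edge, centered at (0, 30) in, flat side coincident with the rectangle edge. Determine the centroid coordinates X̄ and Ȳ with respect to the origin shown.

X̄ = 83.11 in, Ȳ = 30.00 in

rectangular body: A = 190 × 60 = 11400.00, centroid at (95.00, 30.00).
semicircular end: A = ½π·30² = 1413.72, centroid at (-12.73, 30.00).
ΣA = 12813.72 in²
ΣAX̄ = (11400.00)(95.00) + (1413.72)(-12.73) = 1065000.00 in³
ΣAȲ = (11400.00)(30.00) + (1413.72)(30.00) = 384411.50 in³
X̄ = 1065000.00 / 12813.72 = 83.11 in
Ȳ = 384411.50 / 12813.72 = 30.00 in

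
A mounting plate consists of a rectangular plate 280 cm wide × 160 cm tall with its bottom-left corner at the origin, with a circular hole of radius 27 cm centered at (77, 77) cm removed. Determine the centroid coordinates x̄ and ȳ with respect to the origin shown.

x̄ = 143.39 cm, ȳ = 80.16 cm

Part | A | x̄ᵢ | ȳᵢ | A·x̄ᵢ | A·ȳᵢ
plate | 44800.00 | 140.00 | 80.00 | 6272000.00 | 3584000.00
hole | -2290.22 | 77.00 | 77.00 | -176347.02 | -176347.02
Σ | 42509.78 |  |  | 6095652.98 | 3407652.98
x̄ = 6095652.98 / 42509.78 = 143.39 cm
ȳ = 3407652.98 / 42509.78 = 80.16 cm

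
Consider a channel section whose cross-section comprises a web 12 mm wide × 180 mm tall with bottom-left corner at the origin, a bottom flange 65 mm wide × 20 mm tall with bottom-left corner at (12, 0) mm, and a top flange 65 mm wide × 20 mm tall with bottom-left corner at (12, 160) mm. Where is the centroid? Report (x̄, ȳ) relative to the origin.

web: A = 12 × 180 = 2160.00, centroid at (6.00, 90.00).
bottom flange: A = 65 × 20 = 1300.00, centroid at (44.50, 10.00).
top flange: A = 65 × 20 = 1300.00, centroid at (44.50, 170.00).
ΣA = 4760.00 mm²
ΣAx̄ = (2160.00)(6.00) + (1300.00)(44.50) + (1300.00)(44.50) = 128660.00 mm³
ΣAȳ = (2160.00)(90.00) + (1300.00)(10.00) + (1300.00)(170.00) = 428400.00 mm³
x̄ = 128660.00 / 4760.00 = 27.03 mm
ȳ = 428400.00 / 4760.00 = 90.00 mm

x̄ = 27.03 mm, ȳ = 90.00 mm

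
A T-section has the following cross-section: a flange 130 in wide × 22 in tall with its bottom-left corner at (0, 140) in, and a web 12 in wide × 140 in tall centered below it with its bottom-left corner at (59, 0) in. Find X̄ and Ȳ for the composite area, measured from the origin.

Part | A | x̄ᵢ | ȳᵢ | A·x̄ᵢ | A·ȳᵢ
web | 1680.00 | 65.00 | 70.00 | 109200.00 | 117600.00
flange | 2860.00 | 65.00 | 151.00 | 185900.00 | 431860.00
Σ | 4540.00 |  |  | 295100.00 | 549460.00
X̄ = 295100.00 / 4540.00 = 65.00 in
Ȳ = 549460.00 / 4540.00 = 121.03 in

X̄ = 65.00 in, Ȳ = 121.03 in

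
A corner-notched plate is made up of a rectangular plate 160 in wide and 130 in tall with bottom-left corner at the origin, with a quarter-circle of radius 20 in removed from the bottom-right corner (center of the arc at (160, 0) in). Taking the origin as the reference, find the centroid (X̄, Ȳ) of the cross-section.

X̄ = 78.90 in, Ȳ = 65.87 in

plate: A = 160 × 130 = 20800.00, centroid at (80.00, 65.00).
removed quarter-circle: A = −¼π·20² = -314.16, centroid at (151.51, 8.49).
ΣA = 20485.84 in², ΣAX̄ = 1616401.18 in³, ΣAȲ = 1349333.33 in³.
X̄ = 1616401.18/20485.84 = 78.90 in; Ȳ = 1349333.33/20485.84 = 65.87 in.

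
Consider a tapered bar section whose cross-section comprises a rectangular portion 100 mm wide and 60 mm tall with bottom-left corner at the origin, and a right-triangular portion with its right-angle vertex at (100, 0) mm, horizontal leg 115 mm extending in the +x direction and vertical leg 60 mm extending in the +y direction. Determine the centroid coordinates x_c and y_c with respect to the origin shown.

Part | A | x̄ᵢ | ȳᵢ | A·x̄ᵢ | A·ȳᵢ
rectangular portion | 6000.00 | 50.00 | 30.00 | 300000.00 | 180000.00
triangular portion | 3450.00 | 138.33 | 20.00 | 477250.00 | 69000.00
Σ | 9450.00 |  |  | 777250.00 | 249000.00
x_c = 777250.00 / 9450.00 = 82.25 mm
y_c = 249000.00 / 9450.00 = 26.35 mm

x_c = 82.25 mm, y_c = 26.35 mm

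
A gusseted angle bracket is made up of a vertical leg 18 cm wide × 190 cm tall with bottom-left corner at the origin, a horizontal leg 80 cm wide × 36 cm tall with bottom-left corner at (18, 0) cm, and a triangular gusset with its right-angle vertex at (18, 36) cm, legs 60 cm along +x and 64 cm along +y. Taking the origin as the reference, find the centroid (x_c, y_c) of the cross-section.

x_c = 32.94 cm, y_c = 59.22 cm

Part | A | x̄ᵢ | ȳᵢ | A·x̄ᵢ | A·ȳᵢ
vertical leg | 3420.00 | 9.00 | 95.00 | 30780.00 | 324900.00
horizontal leg | 2880.00 | 58.00 | 18.00 | 167040.00 | 51840.00
gusset | 1920.00 | 38.00 | 57.33 | 72960.00 | 110080.00
Σ | 8220.00 |  |  | 270780.00 | 486820.00
x_c = 270780.00 / 8220.00 = 32.94 cm
y_c = 486820.00 / 8220.00 = 59.22 cm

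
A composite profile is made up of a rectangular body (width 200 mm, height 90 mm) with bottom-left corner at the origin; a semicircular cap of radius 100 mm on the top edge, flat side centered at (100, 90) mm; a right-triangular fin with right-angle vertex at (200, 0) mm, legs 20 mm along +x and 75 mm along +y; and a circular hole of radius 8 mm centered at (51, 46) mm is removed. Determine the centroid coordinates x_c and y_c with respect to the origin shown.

x_c = 102.62 mm, y_c = 84.65 mm

rectangular body: A = 200 × 90 = 18000.00, centroid at (100.00, 45.00).
semicircular top: A = ½π·100² = 15707.96, centroid at (100.00, 132.44).
triangular fin: A = ½·20·75 = 750.00, centroid at (206.67, 25.00).
hole: A = −π·8² = -201.06, centroid at (51.00, 46.00).
ΣA = 34256.90 mm²
ΣAx_c = (18000.00)(100.00) + (15707.96)(100.00) + (750.00)(206.67) + (-201.06)(51.00) = 3515542.17 mm³
ΣAy_c = (18000.00)(45.00) + (15707.96)(132.44) + (750.00)(25.00) + (-201.06)(46.00) = 2899884.51 mm³
x_c = 3515542.17 / 34256.90 = 102.62 mm
y_c = 2899884.51 / 34256.90 = 84.65 mm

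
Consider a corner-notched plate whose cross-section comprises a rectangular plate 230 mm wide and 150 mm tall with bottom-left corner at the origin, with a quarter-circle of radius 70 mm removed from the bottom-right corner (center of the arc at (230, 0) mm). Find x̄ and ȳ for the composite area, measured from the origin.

x̄ = 104.29 mm, ȳ = 80.69 mm

Part | A | x̄ᵢ | ȳᵢ | A·x̄ᵢ | A·ȳᵢ
plate | 34500.00 | 115.00 | 75.00 | 3967500.00 | 2587500.00
removed quarter-circle | -3848.45 | 200.29 | 29.71 | -770810.40 | -114333.33
Σ | 30651.55 |  |  | 3196689.60 | 2473166.67
x̄ = 3196689.60 / 30651.55 = 104.29 mm
ȳ = 2473166.67 / 30651.55 = 80.69 mm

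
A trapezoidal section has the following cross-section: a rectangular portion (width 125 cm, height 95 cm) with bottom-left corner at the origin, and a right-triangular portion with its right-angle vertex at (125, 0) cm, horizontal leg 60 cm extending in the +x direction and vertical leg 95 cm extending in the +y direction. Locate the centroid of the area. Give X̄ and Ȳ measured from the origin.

X̄ = 78.47 cm, Ȳ = 44.44 cm

rectangular portion: A = 125 × 95 = 11875.00, centroid at (62.50, 47.50).
triangular portion: A = ½·60·95 = 2850.00, centroid at (145.00, 31.67).
ΣA = 14725.00 cm², ΣAX̄ = 1155437.50 cm³, ΣAȲ = 654312.50 cm³.
X̄ = 1155437.50/14725.00 = 78.47 cm; Ȳ = 654312.50/14725.00 = 44.44 cm.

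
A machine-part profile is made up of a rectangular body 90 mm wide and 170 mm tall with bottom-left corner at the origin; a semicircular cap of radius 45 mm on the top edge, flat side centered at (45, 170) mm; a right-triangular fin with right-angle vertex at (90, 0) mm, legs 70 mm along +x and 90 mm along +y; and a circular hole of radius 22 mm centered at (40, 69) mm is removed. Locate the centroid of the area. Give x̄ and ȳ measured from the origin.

Part | A | x̄ᵢ | ȳᵢ | A·x̄ᵢ | A·ȳᵢ
rectangular body | 15300.00 | 45.00 | 85.00 | 688500.00 | 1300500.00
semicircular top | 3180.86 | 45.00 | 189.10 | 143138.82 | 601496.64
triangular fin | 3150.00 | 113.33 | 30.00 | 357000.00 | 94500.00
hole | -1520.53 | 40.00 | 69.00 | -60821.23 | -104916.63
Σ | 20110.33 |  |  | 1127817.58 | 1891580.01
x̄ = 1127817.58 / 20110.33 = 56.08 mm
ȳ = 1891580.01 / 20110.33 = 94.06 mm

x̄ = 56.08 mm, ȳ = 94.06 mm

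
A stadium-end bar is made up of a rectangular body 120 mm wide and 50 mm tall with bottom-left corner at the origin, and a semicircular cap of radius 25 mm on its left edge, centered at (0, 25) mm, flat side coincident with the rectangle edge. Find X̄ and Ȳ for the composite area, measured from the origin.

rectangular body: A = 120 × 50 = 6000.00, centroid at (60.00, 25.00).
semicircular end: A = ½π·25² = 981.75, centroid at (-10.61, 25.00).
ΣA = 6981.75 mm²
ΣAX̄ = (6000.00)(60.00) + (981.75)(-10.61) = 349583.33 mm³
ΣAȲ = (6000.00)(25.00) + (981.75)(25.00) = 174543.69 mm³
X̄ = 349583.33 / 6981.75 = 50.07 mm
Ȳ = 174543.69 / 6981.75 = 25.00 mm

X̄ = 50.07 mm, Ȳ = 25.00 mm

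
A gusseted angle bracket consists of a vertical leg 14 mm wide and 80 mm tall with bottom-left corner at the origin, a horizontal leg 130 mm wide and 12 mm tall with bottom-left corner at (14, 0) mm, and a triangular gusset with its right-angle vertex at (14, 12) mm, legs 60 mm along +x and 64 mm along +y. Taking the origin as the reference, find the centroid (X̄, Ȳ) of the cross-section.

X̄ = 42.69 mm, Ȳ = 25.69 mm

vertical leg: A = 14 × 80 = 1120.00, centroid at (7.00, 40.00).
horizontal leg: A = 130 × 12 = 1560.00, centroid at (79.00, 6.00).
gusset: A = ½·60·64 = 1920.00, centroid at (34.00, 33.33).
ΣA = 4600.00 mm², ΣAX̄ = 196360.00 mm³, ΣAȲ = 118160.00 mm³.
X̄ = 196360.00/4600.00 = 42.69 mm; Ȳ = 118160.00/4600.00 = 25.69 mm.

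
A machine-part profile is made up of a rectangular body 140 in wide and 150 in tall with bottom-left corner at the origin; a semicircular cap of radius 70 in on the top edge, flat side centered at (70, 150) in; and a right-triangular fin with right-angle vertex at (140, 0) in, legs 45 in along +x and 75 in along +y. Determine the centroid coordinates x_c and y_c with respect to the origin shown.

x_c = 74.72 in, y_c = 98.75 in

Part | A | x̄ᵢ | ȳᵢ | A·x̄ᵢ | A·ȳᵢ
rectangular body | 21000.00 | 70.00 | 75.00 | 1470000.00 | 1575000.00
semicircular top | 7696.90 | 70.00 | 179.71 | 538783.14 | 1383201.97
triangular fin | 1687.50 | 155.00 | 25.00 | 261562.50 | 42187.50
Σ | 30384.40 |  |  | 2270345.64 | 3000389.47
x_c = 2270345.64 / 30384.40 = 74.72 in
y_c = 3000389.47 / 30384.40 = 98.75 in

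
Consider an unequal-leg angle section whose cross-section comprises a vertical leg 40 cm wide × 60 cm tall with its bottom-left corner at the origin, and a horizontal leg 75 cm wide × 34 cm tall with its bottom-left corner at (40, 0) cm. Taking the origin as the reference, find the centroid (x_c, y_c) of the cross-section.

x_c = 49.62 cm, y_c = 23.30 cm

vertical leg: A = 40 × 60 = 2400.00, centroid at (20.00, 30.00).
horizontal leg: A = 75 × 34 = 2550.00, centroid at (77.50, 17.00).
ΣA = 4950.00 cm²
ΣAx_c = (2400.00)(20.00) + (2550.00)(77.50) = 245625.00 cm³
ΣAy_c = (2400.00)(30.00) + (2550.00)(17.00) = 115350.00 cm³
x_c = 245625.00 / 4950.00 = 49.62 cm
y_c = 115350.00 / 4950.00 = 23.30 cm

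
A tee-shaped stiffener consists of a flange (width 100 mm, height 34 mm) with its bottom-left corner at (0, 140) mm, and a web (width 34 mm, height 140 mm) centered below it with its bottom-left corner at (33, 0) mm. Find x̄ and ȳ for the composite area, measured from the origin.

x̄ = 50.00 mm, ȳ = 106.25 mm

web: A = 34 × 140 = 4760.00, centroid at (50.00, 70.00).
flange: A = 100 × 34 = 3400.00, centroid at (50.00, 157.00).
ΣA = 8160.00 mm², ΣAx̄ = 408000.00 mm³, ΣAȳ = 867000.00 mm³.
x̄ = 408000.00/8160.00 = 50.00 mm; ȳ = 867000.00/8160.00 = 106.25 mm.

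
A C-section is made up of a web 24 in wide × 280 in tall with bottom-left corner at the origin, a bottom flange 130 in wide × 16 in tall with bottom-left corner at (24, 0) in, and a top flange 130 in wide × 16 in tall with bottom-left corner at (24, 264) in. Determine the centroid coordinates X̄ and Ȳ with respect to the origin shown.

Part | A | x̄ᵢ | ȳᵢ | A·x̄ᵢ | A·ȳᵢ
web | 6720.00 | 12.00 | 140.00 | 80640.00 | 940800.00
bottom flange | 2080.00 | 89.00 | 8.00 | 185120.00 | 16640.00
top flange | 2080.00 | 89.00 | 272.00 | 185120.00 | 565760.00
Σ | 10880.00 |  |  | 450880.00 | 1523200.00
X̄ = 450880.00 / 10880.00 = 41.44 in
Ȳ = 1523200.00 / 10880.00 = 140.00 in

X̄ = 41.44 in, Ȳ = 140.00 in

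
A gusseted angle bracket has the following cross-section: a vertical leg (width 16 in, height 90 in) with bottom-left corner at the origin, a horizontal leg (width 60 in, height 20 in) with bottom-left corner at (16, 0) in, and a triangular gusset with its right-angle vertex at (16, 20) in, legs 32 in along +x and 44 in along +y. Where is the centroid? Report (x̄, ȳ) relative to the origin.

Part | A | x̄ᵢ | ȳᵢ | A·x̄ᵢ | A·ȳᵢ
vertical leg | 1440.00 | 8.00 | 45.00 | 11520.00 | 64800.00
horizontal leg | 1200.00 | 46.00 | 10.00 | 55200.00 | 12000.00
gusset | 704.00 | 26.67 | 34.67 | 18773.33 | 24405.33
Σ | 3344.00 |  |  | 85493.33 | 101205.33
x̄ = 85493.33 / 3344.00 = 25.57 in
ȳ = 101205.33 / 3344.00 = 30.26 in

x̄ = 25.57 in, ȳ = 30.26 in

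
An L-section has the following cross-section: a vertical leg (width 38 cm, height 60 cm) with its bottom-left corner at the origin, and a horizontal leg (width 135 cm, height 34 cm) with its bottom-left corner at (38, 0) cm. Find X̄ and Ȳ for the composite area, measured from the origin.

X̄ = 76.79 cm, Ȳ = 21.31 cm

Part | A | x̄ᵢ | ȳᵢ | A·x̄ᵢ | A·ȳᵢ
vertical leg | 2280.00 | 19.00 | 30.00 | 43320.00 | 68400.00
horizontal leg | 4590.00 | 105.50 | 17.00 | 484245.00 | 78030.00
Σ | 6870.00 |  |  | 527565.00 | 146430.00
X̄ = 527565.00 / 6870.00 = 76.79 cm
Ȳ = 146430.00 / 6870.00 = 21.31 cm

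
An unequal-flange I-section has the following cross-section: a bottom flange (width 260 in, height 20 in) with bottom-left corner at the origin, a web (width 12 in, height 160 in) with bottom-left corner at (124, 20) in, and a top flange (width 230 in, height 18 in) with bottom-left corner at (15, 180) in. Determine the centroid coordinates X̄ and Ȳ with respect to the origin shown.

bottom flange: A = 260 × 20 = 5200.00, centroid at (130.00, 10.00).
web: A = 12 × 160 = 1920.00, centroid at (130.00, 100.00).
top flange: A = 230 × 18 = 4140.00, centroid at (130.00, 189.00).
ΣA = 11260.00 in²
ΣAX̄ = (5200.00)(130.00) + (1920.00)(130.00) + (4140.00)(130.00) = 1463800.00 in³
ΣAȲ = (5200.00)(10.00) + (1920.00)(100.00) + (4140.00)(189.00) = 1026460.00 in³
X̄ = 1463800.00 / 11260.00 = 130.00 in
Ȳ = 1026460.00 / 11260.00 = 91.16 in

X̄ = 130.00 in, Ȳ = 91.16 in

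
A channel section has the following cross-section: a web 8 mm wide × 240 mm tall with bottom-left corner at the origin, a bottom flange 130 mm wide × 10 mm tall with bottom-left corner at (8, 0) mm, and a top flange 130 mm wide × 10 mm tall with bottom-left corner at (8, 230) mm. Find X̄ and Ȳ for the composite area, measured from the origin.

Part | A | x̄ᵢ | ȳᵢ | A·x̄ᵢ | A·ȳᵢ
web | 1920.00 | 4.00 | 120.00 | 7680.00 | 230400.00
bottom flange | 1300.00 | 73.00 | 5.00 | 94900.00 | 6500.00
top flange | 1300.00 | 73.00 | 235.00 | 94900.00 | 305500.00
Σ | 4520.00 |  |  | 197480.00 | 542400.00
X̄ = 197480.00 / 4520.00 = 43.69 mm
Ȳ = 542400.00 / 4520.00 = 120.00 mm

X̄ = 43.69 mm, Ȳ = 120.00 mm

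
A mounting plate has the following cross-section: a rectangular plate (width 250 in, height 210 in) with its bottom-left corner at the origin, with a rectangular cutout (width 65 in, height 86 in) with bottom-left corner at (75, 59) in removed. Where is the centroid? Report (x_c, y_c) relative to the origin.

x_c = 127.09 in, y_c = 105.36 in

plate: A = 250 × 210 = 52500.00, centroid at (125.00, 105.00).
hole: A = −(65 × 86) = -5590.00, centroid at (107.50, 102.00).
ΣA = 46910.00 in², ΣAx_c = 5961575.00 in³, ΣAy_c = 4942320.00 in³.
x_c = 5961575.00/46910.00 = 127.09 in; y_c = 4942320.00/46910.00 = 105.36 in.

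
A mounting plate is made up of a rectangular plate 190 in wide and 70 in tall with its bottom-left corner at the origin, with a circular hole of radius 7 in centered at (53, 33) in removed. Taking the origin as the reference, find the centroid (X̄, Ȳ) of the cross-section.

Part | A | x̄ᵢ | ȳᵢ | A·x̄ᵢ | A·ȳᵢ
plate | 13300.00 | 95.00 | 35.00 | 1263500.00 | 465500.00
hole | -153.94 | 53.00 | 33.00 | -8158.72 | -5079.96
Σ | 13146.06 |  |  | 1255341.28 | 460420.04
X̄ = 1255341.28 / 13146.06 = 95.49 in
Ȳ = 460420.04 / 13146.06 = 35.02 in

X̄ = 95.49 in, Ȳ = 35.02 in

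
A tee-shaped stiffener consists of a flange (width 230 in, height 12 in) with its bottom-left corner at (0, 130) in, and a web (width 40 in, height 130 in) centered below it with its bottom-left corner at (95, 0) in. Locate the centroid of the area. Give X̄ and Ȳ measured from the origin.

web: A = 40 × 130 = 5200.00, centroid at (115.00, 65.00).
flange: A = 230 × 12 = 2760.00, centroid at (115.00, 136.00).
ΣA = 7960.00 in², ΣAX̄ = 915400.00 in³, ΣAȲ = 713360.00 in³.
X̄ = 915400.00/7960.00 = 115.00 in; Ȳ = 713360.00/7960.00 = 89.62 in.

X̄ = 115.00 in, Ȳ = 89.62 in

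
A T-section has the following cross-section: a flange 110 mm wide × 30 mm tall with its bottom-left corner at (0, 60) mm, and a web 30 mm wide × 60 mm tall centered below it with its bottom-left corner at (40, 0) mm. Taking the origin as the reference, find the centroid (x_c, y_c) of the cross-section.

x_c = 55.00 mm, y_c = 59.12 mm

web: A = 30 × 60 = 1800.00, centroid at (55.00, 30.00).
flange: A = 110 × 30 = 3300.00, centroid at (55.00, 75.00).
ΣA = 5100.00 mm²
ΣAx_c = (1800.00)(55.00) + (3300.00)(55.00) = 280500.00 mm³
ΣAy_c = (1800.00)(30.00) + (3300.00)(75.00) = 301500.00 mm³
x_c = 280500.00 / 5100.00 = 55.00 mm
y_c = 301500.00 / 5100.00 = 59.12 mm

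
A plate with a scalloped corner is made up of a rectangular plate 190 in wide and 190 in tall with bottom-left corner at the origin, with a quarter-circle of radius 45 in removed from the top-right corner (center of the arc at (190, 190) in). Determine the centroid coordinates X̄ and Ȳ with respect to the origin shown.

Part | A | x̄ᵢ | ȳᵢ | A·x̄ᵢ | A·ȳᵢ
plate | 36100.00 | 95.00 | 95.00 | 3429500.00 | 3429500.00
removed quarter-circle | -1590.43 | 170.90 | 170.90 | -271806.94 | -271806.94
Σ | 34509.57 |  |  | 3157693.06 | 3157693.06
X̄ = 3157693.06 / 34509.57 = 91.50 in
Ȳ = 3157693.06 / 34509.57 = 91.50 in

X̄ = 91.50 in, Ȳ = 91.50 in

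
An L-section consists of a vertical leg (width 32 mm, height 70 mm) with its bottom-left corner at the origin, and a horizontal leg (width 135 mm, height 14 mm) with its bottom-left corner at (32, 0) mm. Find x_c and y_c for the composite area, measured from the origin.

Part | A | x̄ᵢ | ȳᵢ | A·x̄ᵢ | A·ȳᵢ
vertical leg | 2240.00 | 16.00 | 35.00 | 35840.00 | 78400.00
horizontal leg | 1890.00 | 99.50 | 7.00 | 188055.00 | 13230.00
Σ | 4130.00 |  |  | 223895.00 | 91630.00
x_c = 223895.00 / 4130.00 = 54.21 mm
y_c = 91630.00 / 4130.00 = 22.19 mm

x_c = 54.21 mm, y_c = 22.19 mm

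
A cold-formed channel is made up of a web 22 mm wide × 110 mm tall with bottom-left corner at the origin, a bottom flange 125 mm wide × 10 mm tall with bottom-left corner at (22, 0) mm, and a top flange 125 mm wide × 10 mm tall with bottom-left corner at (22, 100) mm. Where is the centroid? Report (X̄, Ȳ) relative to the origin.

X̄ = 48.35 mm, Ȳ = 55.00 mm

web: A = 22 × 110 = 2420.00, centroid at (11.00, 55.00).
bottom flange: A = 125 × 10 = 1250.00, centroid at (84.50, 5.00).
top flange: A = 125 × 10 = 1250.00, centroid at (84.50, 105.00).
ΣA = 4920.00 mm², ΣAX̄ = 237870.00 mm³, ΣAȲ = 270600.00 mm³.
X̄ = 237870.00/4920.00 = 48.35 mm; Ȳ = 270600.00/4920.00 = 55.00 mm.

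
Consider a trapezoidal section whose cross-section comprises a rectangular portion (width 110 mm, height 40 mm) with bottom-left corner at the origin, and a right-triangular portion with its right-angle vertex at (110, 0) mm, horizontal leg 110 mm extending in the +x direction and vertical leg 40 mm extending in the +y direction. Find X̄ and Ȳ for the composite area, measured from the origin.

X̄ = 85.56 mm, Ȳ = 17.78 mm

rectangular portion: A = 110 × 40 = 4400.00, centroid at (55.00, 20.00).
triangular portion: A = ½·110·40 = 2200.00, centroid at (146.67, 13.33).
ΣA = 6600.00 mm²
ΣAX̄ = (4400.00)(55.00) + (2200.00)(146.67) = 564666.67 mm³
ΣAȲ = (4400.00)(20.00) + (2200.00)(13.33) = 117333.33 mm³
X̄ = 564666.67 / 6600.00 = 85.56 mm
Ȳ = 117333.33 / 6600.00 = 17.78 mm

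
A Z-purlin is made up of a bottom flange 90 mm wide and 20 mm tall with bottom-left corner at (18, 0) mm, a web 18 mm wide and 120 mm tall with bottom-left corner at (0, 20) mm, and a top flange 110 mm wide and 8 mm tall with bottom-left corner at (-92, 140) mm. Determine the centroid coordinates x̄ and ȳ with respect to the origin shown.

x̄ = 20.72 mm, ȳ = 65.60 mm

bottom flange: A = 90 × 20 = 1800.00, centroid at (63.00, 10.00).
web: A = 18 × 120 = 2160.00, centroid at (9.00, 80.00).
top flange: A = 110 × 8 = 880.00, centroid at (-37.00, 144.00).
ΣA = 4840.00 mm², ΣAx̄ = 100280.00 mm³, ΣAȳ = 317520.00 mm³.
x̄ = 100280.00/4840.00 = 20.72 mm; ȳ = 317520.00/4840.00 = 65.60 mm.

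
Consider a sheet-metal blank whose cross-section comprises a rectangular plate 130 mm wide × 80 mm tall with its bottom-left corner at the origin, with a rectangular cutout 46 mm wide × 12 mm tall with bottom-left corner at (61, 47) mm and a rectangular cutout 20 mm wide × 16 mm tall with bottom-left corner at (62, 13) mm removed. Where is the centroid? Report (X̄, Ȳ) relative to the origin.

Part | A | x̄ᵢ | ȳᵢ | A·x̄ᵢ | A·ȳᵢ
plate | 10400.00 | 65.00 | 40.00 | 676000.00 | 416000.00
hole 1 | -552.00 | 84.00 | 53.00 | -46368.00 | -29256.00
hole 2 | -320.00 | 72.00 | 21.00 | -23040.00 | -6720.00
Σ | 9528.00 |  |  | 606592.00 | 380024.00
X̄ = 606592.00 / 9528.00 = 63.66 mm
Ȳ = 380024.00 / 9528.00 = 39.88 mm

X̄ = 63.66 mm, Ȳ = 39.88 mm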